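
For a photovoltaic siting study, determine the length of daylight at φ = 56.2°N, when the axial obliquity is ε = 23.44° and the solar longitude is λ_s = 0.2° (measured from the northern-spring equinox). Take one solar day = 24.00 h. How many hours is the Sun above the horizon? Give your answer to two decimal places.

12.02 h

Solar declination: sin δ = sin ε · sin λ_s = sin 23.44° × sin 0.2° = 0.00139, so δ = +0.080°.
cos H₀ = −tan φ · tan δ = −tan(+56.2°) × tan(+0.080°) = -0.0021, so H₀ = 1.5729 rad = 90.12°.
Daylight = 2H₀/(2π) × 24.00 h = (1.5729/π) × 24.00 = 12.02 h.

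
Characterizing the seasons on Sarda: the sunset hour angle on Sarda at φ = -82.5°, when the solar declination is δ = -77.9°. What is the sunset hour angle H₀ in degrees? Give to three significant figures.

H₀ = 180°

Sunrise equation: cos H₀ = −tan φ · tan δ = -35.4310 ≤ −1, so the host star never sets (polar day) and H₀ = π.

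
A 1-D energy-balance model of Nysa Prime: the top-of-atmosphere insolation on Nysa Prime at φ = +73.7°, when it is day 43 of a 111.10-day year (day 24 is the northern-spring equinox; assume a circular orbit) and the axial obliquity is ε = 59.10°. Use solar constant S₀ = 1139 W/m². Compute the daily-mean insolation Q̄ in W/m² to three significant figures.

Q̄ ≈ 825 W/m²

Solar longitude: λ_s = 360° × (43 − 24)/111.10 = 61.566°.
sin δ = sin 59.10° × sin 61.566° = 0.75455, so δ = +48.986°.
cos H₀ = −tan(+73.7°) tan(+48.986°) = -3.9321 ≤ −1 ⇒ polar day, H₀ = π.
Bracket: H₀ sin φ sin δ + cos φ cos δ sin H₀ = 3.1416×0.95981×0.75455 + 0.28067×0.65624×0.00000 = 2.275224 + 0.000000 = 2.275224.
Q̄ = (S₀/π) × [bracket] = (1139/π) × 2.275224 = 824.9 W/m².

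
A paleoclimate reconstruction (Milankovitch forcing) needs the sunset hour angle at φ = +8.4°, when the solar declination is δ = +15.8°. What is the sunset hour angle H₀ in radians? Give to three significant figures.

H₀ = 1.61 rad

cos H₀ = −tan φ · tan δ = −tan(+8.4°) × tan(+15.800°) = -0.0418, so H₀ = 1.6126 rad = 92.39°.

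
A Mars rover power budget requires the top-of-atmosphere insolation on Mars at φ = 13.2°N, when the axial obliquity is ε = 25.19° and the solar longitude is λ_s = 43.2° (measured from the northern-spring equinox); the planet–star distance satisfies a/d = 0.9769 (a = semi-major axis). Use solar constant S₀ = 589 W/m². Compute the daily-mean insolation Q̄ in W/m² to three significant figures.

Solar declination: sin δ = sin ε · sin λ_s = sin 25.19° × sin 43.2° = 0.29136, so δ = +16.939°.
cos H₀ = −tan(+13.2°) tan(+16.939°) = -0.0714, H₀ = 1.6423 rad.
Bracket: H₀ sin φ sin δ + cos φ cos δ sin H₀ = 1.6423×0.22835×0.29136 + 0.97358×0.95661×0.99745 = 0.109266 + 0.928961 = 1.038227.
Inverse-square distance factor (a/d)² = 0.9769² = 0.954334.
Q̄ = (S₀/π) × 0.954334 × [bracket] = (589/π) × 0.954334 × 1.038227 = 185.8 W/m².

Q̄ ≈ 186 W/m²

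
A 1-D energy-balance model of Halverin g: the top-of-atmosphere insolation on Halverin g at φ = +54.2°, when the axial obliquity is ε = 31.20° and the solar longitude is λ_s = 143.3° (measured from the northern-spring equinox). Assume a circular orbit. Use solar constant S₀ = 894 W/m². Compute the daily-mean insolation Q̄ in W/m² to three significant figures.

Solar declination: sin δ = sin ε · sin λ_s = sin 31.20° × sin 143.3° = 0.30959, so δ = +18.034°.
cos H₀ = −tan(+54.2°) tan(+18.034°) = -0.4514, H₀ = 2.0392 rad.
Bracket: H₀ sin φ sin δ + cos φ cos δ sin H₀ = 2.0392×0.81106×0.30959 + 0.58496×0.95087×0.89231 = 0.512035 + 0.496321 = 1.008356.
Q̄ = (S₀/π) × [bracket] = (894/π) × 1.008356 = 286.9 W/m².

Q̄ ≈ 287 W/m²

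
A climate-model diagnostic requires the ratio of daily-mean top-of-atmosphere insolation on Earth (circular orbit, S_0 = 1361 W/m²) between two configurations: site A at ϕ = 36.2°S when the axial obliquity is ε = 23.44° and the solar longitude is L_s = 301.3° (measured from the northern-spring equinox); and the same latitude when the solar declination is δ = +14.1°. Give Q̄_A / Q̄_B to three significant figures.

— Configuration A (ϕ=-36.2°):
Solar declination: sin δ = sin ε · sin L_s = sin 23.44° × sin 301.3° = -0.33989, so δ = -19.870°.
cos h₀ = −tan(-36.2°) tan(-19.870°) = -0.2645, h₀ = 1.8385 rad.
Bracket: h₀ sin ϕ sin δ + cos ϕ cos δ sin h₀ = 1.8385×-0.59061×-0.33989 + 0.80696×0.94046×0.96438 = 0.369065 + 0.731881 = 1.100946.
Q̄ = (S_0/π) × [bracket] = (1361/π) × 1.100946 = 476.95 W/m².
— Configuration B (ϕ=-36.2°):
cos h₀ = −tan(-36.2°) tan(+14.100°) = 0.1838, h₀ = 1.3859 rad.
Bracket: h₀ sin ϕ sin δ + cos ϕ cos δ sin h₀ = 1.3859×-0.59061×0.24362 + 0.80696×0.96987×0.98296 = -0.199409 + 0.769310 = 0.569901.
Q̄ = (S_0/π) × [bracket] = (1361/π) × 0.569901 = 246.89 W/m².
Ratio Q̄_A / Q̄_B = 476.95 / 246.89 = 1.932.

Q̄_A / Q̄_B ≈ 1.93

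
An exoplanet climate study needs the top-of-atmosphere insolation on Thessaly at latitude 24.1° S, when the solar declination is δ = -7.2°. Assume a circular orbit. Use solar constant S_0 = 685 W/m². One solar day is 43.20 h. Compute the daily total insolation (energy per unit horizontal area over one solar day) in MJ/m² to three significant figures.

33.5 MJ/m²

cos h₀ = −tan(-24.1°) tan(-7.200°) = -0.0565, h₀ = 1.6273 rad.
Bracket: h₀ sin ϕ sin δ + cos ϕ cos δ sin h₀ = 1.6273×-0.40833×-0.12533 + 0.91283×0.99211×0.99840 = 0.083279 + 0.904179 = 0.987458.
Q̄ = (S_0/π) × [bracket] = (685/π) × 0.987458 = 215.31 W/m².
Daily total = Q̄ × 43.20 h × 3600 s/h = 215.31 × 43.20 × 3600 / 10⁶ = 33.49 MJ/m².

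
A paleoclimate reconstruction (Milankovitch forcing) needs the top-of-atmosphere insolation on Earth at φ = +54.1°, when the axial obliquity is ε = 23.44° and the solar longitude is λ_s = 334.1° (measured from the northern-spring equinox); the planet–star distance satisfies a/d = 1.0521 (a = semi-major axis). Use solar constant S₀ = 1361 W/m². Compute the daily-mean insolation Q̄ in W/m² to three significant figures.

Q̄ ≈ 179 W/m²

Solar declination: sin δ = sin ε · sin λ_s = sin 23.44° × sin 334.1° = -0.17375, so δ = -10.006°.
cos H₀ = −tan(+54.1°) tan(-10.006°) = 0.2437, H₀ = 1.3246 rad.
Bracket: H₀ sin φ sin δ + cos φ cos δ sin H₀ = 1.3246×0.81004×-0.17375 + 0.58637×0.98479×0.96984 = -0.186430 + 0.560035 = 0.373605.
Inverse-square distance factor (a/d)² = 1.0521² = 1.106914.
Q̄ = (S₀/π) × 1.106914 × [bracket] = (1361/π) × 1.106914 × 0.373605 = 179.2 W/m².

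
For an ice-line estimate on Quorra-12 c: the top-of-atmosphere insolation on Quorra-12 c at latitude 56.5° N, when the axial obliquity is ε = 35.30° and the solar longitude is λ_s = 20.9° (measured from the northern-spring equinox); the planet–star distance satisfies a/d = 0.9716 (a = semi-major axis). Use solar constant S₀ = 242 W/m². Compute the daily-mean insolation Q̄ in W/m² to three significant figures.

Solar declination: sin δ = sin ε · sin λ_s = sin 35.30° × sin 20.9° = 0.20614, so δ = +11.896°.
cos H₀ = −tan(+56.5°) tan(+11.896°) = -0.3183, H₀ = 1.8947 rad.
Bracket: H₀ sin φ sin δ + cos φ cos δ sin H₀ = 1.8947×0.83389×0.20614 + 0.55194×0.97852×0.94799 = 0.325695 + 0.511995 = 0.837690.
Inverse-square distance factor (a/d)² = 0.9716² = 0.944007.
Q̄ = (S₀/π) × 0.944007 × [bracket] = (242/π) × 0.944007 × 0.837690 = 60.91 W/m².

Q̄ ≈ 60.9 W/m²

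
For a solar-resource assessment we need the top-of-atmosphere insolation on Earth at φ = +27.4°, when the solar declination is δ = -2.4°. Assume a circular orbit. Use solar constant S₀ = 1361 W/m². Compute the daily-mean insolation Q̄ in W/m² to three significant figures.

cos H₀ = −tan(+27.4°) tan(-2.400°) = 0.0217, H₀ = 1.5491 rad.
Bracket: H₀ sin φ sin δ + cos φ cos δ sin H₀ = 1.5491×0.46020×-0.04188 + 0.88782×0.99912×0.99976 = -0.029856 + 0.886826 = 0.856970.
Q̄ = (S₀/π) × [bracket] = (1361/π) × 0.856970 = 371.3 W/m².

Q̄ ≈ 371 W/m²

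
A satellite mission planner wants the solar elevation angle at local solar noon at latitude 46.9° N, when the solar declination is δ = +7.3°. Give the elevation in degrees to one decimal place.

50.4°

At local noon the hour angle is zero, so the zenith angle equals |φ − δ| = |+46.9° − (+7.300°)| = 39.600°.
Elevation = 90° − 39.600° = 50.4°.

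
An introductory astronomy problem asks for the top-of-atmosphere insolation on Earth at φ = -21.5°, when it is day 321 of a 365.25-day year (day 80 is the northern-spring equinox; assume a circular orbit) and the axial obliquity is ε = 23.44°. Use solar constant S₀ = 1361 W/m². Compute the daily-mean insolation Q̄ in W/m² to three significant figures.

Q̄ ≈ 467 W/m²

Solar longitude: λ_s = 360° × (321 − 80)/365.25 = 237.536°.
sin δ = sin 23.44° × sin 237.536° = -0.33563, so δ = -19.611°.
cos H₀ = −tan(-21.5°) tan(-19.611°) = -0.1403, H₀ = 1.7116 rad.
Bracket: H₀ sin φ sin δ + cos φ cos δ sin H₀ = 1.7116×-0.36650×-0.33563 + 0.93042×0.94200×0.99010 = 0.210541 + 0.867779 = 1.078320.
Q̄ = (S₀/π) × [bracket] = (1361/π) × 1.078320 = 467.1 W/m².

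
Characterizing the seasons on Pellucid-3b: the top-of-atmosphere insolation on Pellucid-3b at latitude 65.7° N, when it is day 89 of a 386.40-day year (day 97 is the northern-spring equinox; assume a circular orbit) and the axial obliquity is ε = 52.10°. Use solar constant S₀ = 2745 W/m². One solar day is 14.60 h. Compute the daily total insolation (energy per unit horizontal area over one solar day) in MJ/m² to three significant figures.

12.6 MJ/m²

Solar longitude: λ_s = 360° × (89 − 97)/386.40 = -7.453°, i.e. -7.453° + 360° = 352.547°.
sin δ = sin 52.10° × sin 352.547° = -0.10236, so δ = -5.875°.
cos H₀ = −tan(+65.7°) tan(-5.875°) = 0.2279, H₀ = 1.3409 rad.
Bracket: H₀ sin φ sin δ + cos φ cos δ sin H₀ = 1.3409×0.91140×-0.10236 + 0.41151×0.99475×0.97368 = -0.125094 + 0.398575 = 0.273481.
Q̄ = (S₀/π) × [bracket] = (2745/π) × 0.273481 = 238.96 W/m².
Daily total = Q̄ × 14.60 h × 3600 s/h = 238.96 × 14.60 × 3600 / 10⁶ = 12.56 MJ/m².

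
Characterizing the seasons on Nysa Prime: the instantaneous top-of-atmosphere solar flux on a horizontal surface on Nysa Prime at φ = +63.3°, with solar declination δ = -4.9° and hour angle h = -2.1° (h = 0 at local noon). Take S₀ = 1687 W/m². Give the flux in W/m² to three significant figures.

cos θ_z = sin φ sin δ + cos φ cos δ cos h = -0.076309 + 0.447376 = 0.371067.
Flux = S₀ · cos θ_z = 1687 × 0.371067 = 626.0 W/m².

626 W/m²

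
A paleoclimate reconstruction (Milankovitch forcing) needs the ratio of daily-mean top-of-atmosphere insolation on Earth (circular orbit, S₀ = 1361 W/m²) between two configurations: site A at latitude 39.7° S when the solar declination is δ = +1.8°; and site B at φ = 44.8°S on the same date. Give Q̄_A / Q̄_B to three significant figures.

— Configuration A (φ=-39.7°):
cos H₀ = −tan(-39.7°) tan(+1.800°) = 0.0261, H₀ = 1.5447 rad.
Bracket: H₀ sin φ sin δ + cos φ cos δ sin H₀ = 1.5447×-0.63877×0.03141 + 0.76940×0.99951×0.99966 = -0.030992 + 0.768762 = 0.737770.
Q̄ = (S₀/π) × [bracket] = (1361/π) × 0.737770 = 319.62 W/m².
— Configuration B (φ=-44.8°):
cos H₀ = −tan(-44.8°) tan(+1.800°) = 0.0312, H₀ = 1.5396 rad.
Bracket: H₀ sin φ sin δ + cos φ cos δ sin H₀ = 1.5396×-0.70463×0.03141 + 0.70957×0.99951×0.99951 = -0.034075 + 0.708875 = 0.674800.
Q̄ = (S₀/π) × [bracket] = (1361/π) × 0.674800 = 292.34 W/m².
Ratio Q̄_A / Q̄_B = 319.62 / 292.34 = 1.093.

Q̄_A / Q̄_B ≈ 1.09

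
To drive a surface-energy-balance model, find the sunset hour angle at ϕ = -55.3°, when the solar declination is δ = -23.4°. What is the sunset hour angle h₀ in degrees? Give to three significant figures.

cos h₀ = −tan ϕ · tan δ = −tan(-55.3°) × tan(-23.400°) = -0.6250, so h₀ = 2.2459 rad = 128.68°.

h₀ = 129°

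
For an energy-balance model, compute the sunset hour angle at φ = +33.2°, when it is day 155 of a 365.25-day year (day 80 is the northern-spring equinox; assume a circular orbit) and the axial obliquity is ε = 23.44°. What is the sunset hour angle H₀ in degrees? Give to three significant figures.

Solar longitude: λ_s = 360° × (155 − 80)/365.25 = 73.922°.
sin δ = sin 23.44° × sin 73.922° = 0.38223, so δ = +22.472°.
cos H₀ = −tan φ · tan δ = −tan(+33.2°) × tan(+22.472°) = -0.2707, so H₀ = 1.8449 rad = 105.70°.

H₀ = 106°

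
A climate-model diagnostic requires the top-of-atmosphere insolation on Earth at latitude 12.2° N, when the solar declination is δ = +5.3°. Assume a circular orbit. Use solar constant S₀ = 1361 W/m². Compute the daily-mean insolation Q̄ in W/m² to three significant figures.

cos H₀ = −tan(+12.2°) tan(+5.300°) = -0.0201, H₀ = 1.5909 rad.
Bracket: H₀ sin φ sin δ + cos φ cos δ sin H₀ = 1.5909×0.21132×0.09237 + 0.97742×0.99572×0.99980 = 0.031054 + 0.973042 = 1.004096.
Q̄ = (S₀/π) × [bracket] = (1361/π) × 1.004096 = 435.0 W/m².

Q̄ ≈ 435 W/m²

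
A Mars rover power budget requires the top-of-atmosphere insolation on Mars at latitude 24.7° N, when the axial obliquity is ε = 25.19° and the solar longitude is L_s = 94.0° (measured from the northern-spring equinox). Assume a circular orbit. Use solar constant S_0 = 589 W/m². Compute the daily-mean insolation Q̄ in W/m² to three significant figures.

Solar declination: sin δ = sin ε · sin L_s = sin 25.19° × sin 94.0° = 0.42458, so δ = +25.124°.
cos h₀ = −tan(+24.7°) tan(+25.124°) = -0.2157, h₀ = 1.7882 rad.
Bracket: h₀ sin ϕ sin δ + cos ϕ cos δ sin h₀ = 1.7882×0.41787×0.42458 + 0.90851×0.90539×0.97646 = 0.317261 + 0.803193 = 1.120454.
Q̄ = (S_0/π) × [bracket] = (589/π) × 1.120454 = 210.1 W/m².

Q̄ ≈ 210 W/m²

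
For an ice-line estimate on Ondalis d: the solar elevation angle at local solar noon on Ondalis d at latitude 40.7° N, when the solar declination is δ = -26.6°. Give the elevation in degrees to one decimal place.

At local noon the hour angle is zero, so the zenith angle equals |φ − δ| = |+40.7° − (-26.600°)| = 67.300°.
Elevation = 90° − 67.300° = 22.7°.

22.7°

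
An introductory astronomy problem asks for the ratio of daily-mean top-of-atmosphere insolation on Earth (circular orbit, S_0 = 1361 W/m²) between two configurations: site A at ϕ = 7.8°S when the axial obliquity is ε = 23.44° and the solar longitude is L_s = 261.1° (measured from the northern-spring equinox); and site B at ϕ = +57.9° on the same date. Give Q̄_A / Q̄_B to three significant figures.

— Configuration A (ϕ=-7.8°):
Solar declination: sin δ = sin ε · sin L_s = sin 23.44° × sin 261.1° = -0.39300, so δ = -23.141°.
cos h₀ = −tan(-7.8°) tan(-23.141°) = -0.0585, h₀ = 1.6294 rad.
Bracket: h₀ sin ϕ sin δ + cos ϕ cos δ sin h₀ = 1.6294×-0.13572×-0.39300 + 0.99075×0.91954×0.99828 = 0.086909 + 0.909467 = 0.996376.
Q̄ = (S_0/π) × [bracket] = (1361/π) × 0.996376 = 431.65 W/m².
— Configuration B (ϕ=+57.9°):
cos h₀ = −tan(+57.9°) tan(-23.141°) = 0.6813, h₀ = 0.8212 rad.
Bracket: h₀ sin ϕ sin δ + cos ϕ cos δ sin h₀ = 0.8212×0.84712×-0.39300 + 0.53140×0.91954×0.73199 = -0.273392 + 0.357682 = 0.084290.
Q̄ = (S_0/π) × [bracket] = (1361/π) × 0.084290 = 36.516 W/m².
Ratio Q̄_A / Q̄_B = 431.65 / 36.516 = 11.82.

Q̄_A / Q̄_B ≈ 11.8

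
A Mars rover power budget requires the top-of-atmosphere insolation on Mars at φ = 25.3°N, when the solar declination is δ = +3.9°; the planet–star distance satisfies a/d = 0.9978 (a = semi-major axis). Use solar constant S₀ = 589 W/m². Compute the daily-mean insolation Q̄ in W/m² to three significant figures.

Q̄ ≈ 177 W/m²

cos H₀ = −tan(+25.3°) tan(+3.900°) = -0.0322, H₀ = 1.6030 rad.
Bracket: H₀ sin φ sin δ + cos φ cos δ sin H₀ = 1.6030×0.42736×0.06802 + 0.90408×0.99768×0.99948 = 0.046598 + 0.901514 = 0.948112.
Inverse-square distance factor (a/d)² = 0.9978² = 0.995605.
Q̄ = (S₀/π) × 0.995605 × [bracket] = (589/π) × 0.995605 × 0.948112 = 177.0 W/m².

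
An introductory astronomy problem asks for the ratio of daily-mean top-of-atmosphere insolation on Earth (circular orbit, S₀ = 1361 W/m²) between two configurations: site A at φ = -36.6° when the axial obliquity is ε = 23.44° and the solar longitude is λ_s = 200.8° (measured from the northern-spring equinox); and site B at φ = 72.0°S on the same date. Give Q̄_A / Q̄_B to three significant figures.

— Configuration A (φ=-36.6°):
Solar declination: sin δ = sin ε · sin λ_s = sin 23.44° × sin 200.8° = -0.14126, so δ = -8.121°.
cos H₀ = −tan(-36.6°) tan(-8.121°) = -0.1060, H₀ = 1.6770 rad.
Bracket: H₀ sin φ sin δ + cos φ cos δ sin H₀ = 1.6770×-0.59622×-0.14126 + 0.80282×0.98997×0.99437 = 0.141240 + 0.790293 = 0.931533.
Q̄ = (S₀/π) × [bracket] = (1361/π) × 0.931533 = 403.56 W/m².
— Configuration B (φ=-72.0°):
cos H₀ = −tan(-72.0°) tan(-8.121°) = -0.4391, H₀ = 2.0254 rad.
Bracket: H₀ sin φ sin δ + cos φ cos δ sin H₀ = 2.0254×-0.95106×-0.14126 + 0.30902×0.98997×0.89841 = 0.272106 + 0.274842 = 0.546948.
Q̄ = (S₀/π) × [bracket] = (1361/π) × 0.546948 = 236.95 W/m².
Ratio Q̄_A / Q̄_B = 403.56 / 236.95 = 1.703.

Q̄_A / Q̄_B ≈ 1.70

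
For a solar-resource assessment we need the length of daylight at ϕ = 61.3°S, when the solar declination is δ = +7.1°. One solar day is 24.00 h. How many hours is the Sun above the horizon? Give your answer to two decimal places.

cos h₀ = −tan ϕ · tan δ = −tan(-61.3°) × tan(+7.100°) = 0.2275, so h₀ = 1.3413 rad = 76.85°.
Daylight = 2h₀/(2π) × 24.00 h = (1.3413/π) × 24.00 = 10.25 h.

10.25 h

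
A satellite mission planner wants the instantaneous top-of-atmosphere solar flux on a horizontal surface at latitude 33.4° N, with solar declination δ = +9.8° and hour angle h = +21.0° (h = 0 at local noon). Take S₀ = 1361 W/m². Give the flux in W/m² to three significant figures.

cos θ_z = sin φ sin δ + cos φ cos δ cos h = 0.093697 + 0.768025 = 0.861722.
Flux = S₀ · cos θ_z = 1361 × 0.861722 = 1173 W/m².

1.17e+03 W/m²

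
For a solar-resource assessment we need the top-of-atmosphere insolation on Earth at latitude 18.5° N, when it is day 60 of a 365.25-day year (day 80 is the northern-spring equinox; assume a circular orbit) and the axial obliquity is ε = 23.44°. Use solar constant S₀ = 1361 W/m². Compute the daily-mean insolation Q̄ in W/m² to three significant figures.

Solar longitude: λ_s = 360° × (60 − 80)/365.25 = -19.713°, i.e. -19.713° + 360° = 340.287°.
sin δ = sin 23.44° × sin 340.287° = -0.13417, so δ = -7.711°.
cos H₀ = −tan(+18.5°) tan(-7.711°) = 0.0453, H₀ = 1.5255 rad.
Bracket: H₀ sin φ sin δ + cos φ cos δ sin H₀ = 1.5255×0.31730×-0.13417 + 0.94832×0.99096×0.99897 = -0.064944 + 0.938779 = 0.873835.
Q̄ = (S₀/π) × [bracket] = (1361/π) × 0.873835 = 378.6 W/m².

Q̄ ≈ 379 W/m²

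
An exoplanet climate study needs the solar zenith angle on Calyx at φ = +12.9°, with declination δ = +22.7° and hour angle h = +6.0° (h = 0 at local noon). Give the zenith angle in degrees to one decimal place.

θ_z = 11.3°

cos θ_z = sin φ sin δ + cos φ cos δ cos h = 0.086154 + 0.894328 = 0.980482.
θ_z = arccos(0.980482) = 11.3°.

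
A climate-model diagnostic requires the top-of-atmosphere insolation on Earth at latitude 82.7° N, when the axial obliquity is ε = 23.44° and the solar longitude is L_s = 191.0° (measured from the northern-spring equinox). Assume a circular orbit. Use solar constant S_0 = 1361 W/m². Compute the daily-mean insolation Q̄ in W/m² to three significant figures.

Solar declination: sin δ = sin ε · sin L_s = sin 23.44° × sin 191.0° = -0.07590, so δ = -4.353°.
cos h₀ = −tan(+82.7°) tan(-4.353°) = 0.5942, h₀ = 0.9345 rad.
Bracket: h₀ sin ϕ sin δ + cos ϕ cos δ sin h₀ = 0.9345×0.99189×-0.07590 + 0.12706×0.99712×0.80430 = -0.070353 + 0.101900 = 0.031547.
Q̄ = (S_0/π) × [bracket] = (1361/π) × 0.031547 = 13.67 W/m².

Q̄ ≈ 13.7 W/m²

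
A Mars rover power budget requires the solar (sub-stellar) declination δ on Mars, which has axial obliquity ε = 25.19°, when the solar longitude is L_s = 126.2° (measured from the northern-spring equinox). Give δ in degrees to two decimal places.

sin δ = sin ε · sin L_s = sin 25.19° × sin 126.2° = 0.343460.
δ = arcsin(0.343460) = +20.09°.

δ = +20.09°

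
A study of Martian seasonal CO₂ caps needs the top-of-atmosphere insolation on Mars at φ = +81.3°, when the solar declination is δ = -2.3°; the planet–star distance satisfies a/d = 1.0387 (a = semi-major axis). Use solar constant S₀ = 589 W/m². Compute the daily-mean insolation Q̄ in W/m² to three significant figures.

cos H₀ = −tan(+81.3°) tan(-2.300°) = 0.2625, H₀ = 1.3052 rad.
Bracket: H₀ sin φ sin δ + cos φ cos δ sin H₀ = 1.3052×0.98849×-0.04013 + 0.15126×0.99919×0.96494 = -0.051775 + 0.145839 = 0.094064.
Inverse-square distance factor (a/d)² = 1.0387² = 1.078898.
Q̄ = (S₀/π) × 1.078898 × [bracket] = (589/π) × 1.078898 × 0.094064 = 19.03 W/m².

Q̄ ≈ 19.0 W/m²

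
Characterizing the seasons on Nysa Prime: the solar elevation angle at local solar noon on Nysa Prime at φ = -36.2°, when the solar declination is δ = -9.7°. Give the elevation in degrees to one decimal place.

63.5°

At local noon the hour angle is zero, so the zenith angle equals |φ − δ| = |-36.2° − (-9.700°)| = 26.500°.
Elevation = 90° − 26.500° = 63.5°.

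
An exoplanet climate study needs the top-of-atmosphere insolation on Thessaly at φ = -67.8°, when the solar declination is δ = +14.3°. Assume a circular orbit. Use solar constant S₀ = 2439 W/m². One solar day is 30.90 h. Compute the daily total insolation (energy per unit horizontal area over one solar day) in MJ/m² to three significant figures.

6.99 MJ/m²

cos H₀ = −tan(-67.8°) tan(+14.300°) = 0.6246, H₀ = 0.8962 rad.
Bracket: H₀ sin φ sin δ + cos φ cos δ sin H₀ = 0.8962×-0.92587×0.24700 + 0.37784×0.96902×0.78094 = -0.204952 + 0.285929 = 0.080977.
Q̄ = (S₀/π) × [bracket] = (2439/π) × 0.080977 = 62.867 W/m².
Daily total = Q̄ × 30.90 h × 3600 s/h = 62.867 × 30.90 × 3600 / 10⁶ = 6.993 MJ/m².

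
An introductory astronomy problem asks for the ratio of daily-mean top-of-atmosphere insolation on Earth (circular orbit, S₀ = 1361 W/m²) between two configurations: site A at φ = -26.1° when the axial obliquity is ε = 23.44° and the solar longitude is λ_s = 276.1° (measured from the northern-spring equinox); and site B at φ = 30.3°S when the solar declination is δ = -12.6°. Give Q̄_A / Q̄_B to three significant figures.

— Configuration A (φ=-26.1°):
Solar declination: sin δ = sin ε · sin λ_s = sin 23.44° × sin 276.1° = -0.39554, so δ = -23.299°.
cos H₀ = −tan(-26.1°) tan(-23.299°) = -0.2110, H₀ = 1.7834 rad.
Bracket: H₀ sin φ sin δ + cos φ cos δ sin H₀ = 1.7834×-0.43994×-0.39554 + 0.89803×0.91845×0.97749 = 0.310336 + 0.806230 = 1.116566.
Q̄ = (S₀/π) × [bracket] = (1361/π) × 1.116566 = 483.72 W/m².
— Configuration B (φ=-30.3°):
cos H₀ = −tan(-30.3°) tan(-12.600°) = -0.1306, H₀ = 1.7018 rad.
Bracket: H₀ sin φ sin δ + cos φ cos δ sin H₀ = 1.7018×-0.50453×-0.21814 + 0.86340×0.97592×0.99143 = 0.187297 + 0.835388 = 1.022685.
Q̄ = (S₀/π) × [bracket] = (1361/π) × 1.022685 = 443.05 W/m².
Ratio Q̄_A / Q̄_B = 483.72 / 443.05 = 1.092.

Q̄_A / Q̄_B ≈ 1.09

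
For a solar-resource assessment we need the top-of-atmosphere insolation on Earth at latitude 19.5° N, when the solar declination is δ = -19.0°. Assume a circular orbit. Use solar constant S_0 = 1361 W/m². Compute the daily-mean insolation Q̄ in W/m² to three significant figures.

Q̄ ≈ 315 W/m²

cos h₀ = −tan(+19.5°) tan(-19.000°) = 0.1219, h₀ = 1.4486 rad.
Bracket: h₀ sin ϕ sin δ + cos ϕ cos δ sin h₀ = 1.4486×0.33381×-0.32557 + 0.94264×0.94552×0.99254 = -0.157432 + 0.884636 = 0.727204.
Q̄ = (S_0/π) × [bracket] = (1361/π) × 0.727204 = 315.0 W/m².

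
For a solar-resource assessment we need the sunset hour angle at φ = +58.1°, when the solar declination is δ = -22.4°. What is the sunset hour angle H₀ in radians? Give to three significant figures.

cos H₀ = −tan φ · tan δ = −tan(+58.1°) × tan(-22.400°) = 0.6622, so H₀ = 0.8471 rad = 48.53°.

H₀ = 0.847 rad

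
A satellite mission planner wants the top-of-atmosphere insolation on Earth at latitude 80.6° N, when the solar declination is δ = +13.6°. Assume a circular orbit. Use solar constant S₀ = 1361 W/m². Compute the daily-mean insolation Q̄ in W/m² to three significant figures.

cos H₀ = −tan(+80.6°) tan(+13.600°) = -1.4614 ≤ −1 ⇒ polar day, H₀ = π.
Bracket: H₀ sin φ sin δ + cos φ cos δ sin H₀ = 3.1416×0.98657×0.23514 + 0.16333×0.97196×0.00000 = 0.728795 + 0.000000 = 0.728795.
Q̄ = (S₀/π) × [bracket] = (1361/π) × 0.728795 = 315.7 W/m².

Q̄ ≈ 316 W/m²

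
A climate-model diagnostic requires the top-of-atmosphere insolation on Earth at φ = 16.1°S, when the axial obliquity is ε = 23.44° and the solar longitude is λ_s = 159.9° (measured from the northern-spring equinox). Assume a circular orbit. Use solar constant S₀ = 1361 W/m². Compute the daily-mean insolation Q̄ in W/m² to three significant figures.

Q̄ ≈ 387 W/m²

Solar declination: sin δ = sin ε · sin λ_s = sin 23.44° × sin 159.9° = 0.13670, so δ = +7.857°.
cos H₀ = −tan(-16.1°) tan(+7.857°) = 0.0398, H₀ = 1.5310 rad.
Bracket: H₀ sin φ sin δ + cos φ cos δ sin H₀ = 1.5310×-0.27731×0.13670 + 0.96078×0.99061×0.99921 = -0.058038 + 0.951006 = 0.892968.
Q̄ = (S₀/π) × [bracket] = (1361/π) × 0.892968 = 386.9 W/m².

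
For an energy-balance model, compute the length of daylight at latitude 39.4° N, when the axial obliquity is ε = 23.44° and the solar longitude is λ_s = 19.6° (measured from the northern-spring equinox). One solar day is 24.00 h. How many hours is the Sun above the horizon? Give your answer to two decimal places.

12.85 h

Solar declination: sin δ = sin ε · sin λ_s = sin 23.44° × sin 19.6° = 0.13344, so δ = +7.668°.
cos H₀ = −tan φ · tan δ = −tan(+39.4°) × tan(+7.668°) = -0.1106, so H₀ = 1.6816 rad = 96.35°.
Daylight = 2H₀/(2π) × 24.00 h = (1.6816/π) × 24.00 = 12.85 h.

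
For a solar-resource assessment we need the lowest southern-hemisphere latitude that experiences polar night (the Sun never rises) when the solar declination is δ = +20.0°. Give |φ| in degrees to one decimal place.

Polar night requires cos H₀ = −tan φ tan δ ≥ 1, i.e. tan φ tan δ ≤ −1.
The boundary is |tan φ| · |tan δ| = 1, so |φ| = 90° − |δ| = 90° − 20.0° = 70.0° in the southern hemisphere.

|φ| = 70.0°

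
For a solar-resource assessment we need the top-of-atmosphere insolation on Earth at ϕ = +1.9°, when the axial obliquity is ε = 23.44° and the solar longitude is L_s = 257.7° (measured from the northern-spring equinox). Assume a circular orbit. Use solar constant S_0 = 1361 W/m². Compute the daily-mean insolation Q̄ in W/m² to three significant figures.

Q̄ ≈ 390 W/m²

Solar declination: sin δ = sin ε · sin L_s = sin 23.44° × sin 257.7° = -0.38866, so δ = -22.871°.
cos h₀ = −tan(+1.9°) tan(-22.871°) = 0.0140, h₀ = 1.5568 rad.
Bracket: h₀ sin ϕ sin δ + cos ϕ cos δ sin h₀ = 1.5568×0.03316×-0.38866 + 0.99945×0.92138×0.99990 = -0.020064 + 0.920781 = 0.900717.
Q̄ = (S_0/π) × [bracket] = (1361/π) × 0.900717 = 390.2 W/m².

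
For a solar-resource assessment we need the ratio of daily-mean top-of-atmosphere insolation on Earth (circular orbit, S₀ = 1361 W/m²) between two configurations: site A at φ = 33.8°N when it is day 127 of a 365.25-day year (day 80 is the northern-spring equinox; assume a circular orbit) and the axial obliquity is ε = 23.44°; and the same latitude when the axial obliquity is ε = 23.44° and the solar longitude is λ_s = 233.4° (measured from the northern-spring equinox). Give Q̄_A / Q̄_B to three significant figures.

— Configuration A (φ=+33.8°):
Solar longitude: λ_s = 360° × (127 − 80)/365.25 = 46.324°.
sin δ = sin 23.44° × sin 46.324° = 0.28771, so δ = +16.721°.
cos H₀ = −tan(+33.8°) tan(+16.721°) = -0.2011, H₀ = 1.7733 rad.
Bracket: H₀ sin φ sin δ + cos φ cos δ sin H₀ = 1.7733×0.55630×0.28771 + 0.83098×0.95772×0.97957 = 0.283822 + 0.779587 = 1.063409.
Q̄ = (S₀/π) × [bracket] = (1361/π) × 1.063409 = 460.69 W/m².
— Configuration B (φ=+33.8°):
Solar declination: sin δ = sin ε · sin λ_s = sin 23.44° × sin 233.4° = -0.31935, so δ = -18.624°.
cos H₀ = −tan(+33.8°) tan(-18.624°) = 0.2256, H₀ = 1.3432 rad.
Bracket: H₀ sin φ sin δ + cos φ cos δ sin H₀ = 1.3432×0.55630×-0.31935 + 0.83098×0.94764×0.97422 = -0.238625 + 0.767169 = 0.528544.
Q̄ = (S₀/π) × [bracket] = (1361/π) × 0.528544 = 228.98 W/m².
Ratio Q̄_A / Q̄_B = 460.69 / 228.98 = 2.012.

Q̄_A / Q̄_B ≈ 2.01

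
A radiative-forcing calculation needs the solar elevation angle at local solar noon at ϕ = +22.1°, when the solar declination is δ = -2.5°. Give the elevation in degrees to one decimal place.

At local noon the hour angle is zero, so the zenith angle equals |ϕ − δ| = |+22.1° − (-2.500°)| = 24.600°.
Elevation = 90° − 24.600° = 65.4°.

65.4°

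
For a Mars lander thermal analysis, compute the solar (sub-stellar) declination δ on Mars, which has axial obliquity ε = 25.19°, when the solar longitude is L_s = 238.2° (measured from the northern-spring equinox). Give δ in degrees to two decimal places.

δ = -21.21°

sin δ = sin ε · sin L_s = sin 25.19° × sin 238.2° = -0.361732.
δ = arcsin(-0.361732) = -21.21°.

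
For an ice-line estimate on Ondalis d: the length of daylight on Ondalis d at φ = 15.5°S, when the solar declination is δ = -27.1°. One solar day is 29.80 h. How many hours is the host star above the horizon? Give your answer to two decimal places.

16.25 h

cos H₀ = −tan φ · tan δ = −tan(-15.5°) × tan(-27.100°) = -0.1419, so H₀ = 1.7132 rad = 98.16°.
Daylight = 2H₀/(2π) × 29.80 h = (1.7132/π) × 29.80 = 16.25 h.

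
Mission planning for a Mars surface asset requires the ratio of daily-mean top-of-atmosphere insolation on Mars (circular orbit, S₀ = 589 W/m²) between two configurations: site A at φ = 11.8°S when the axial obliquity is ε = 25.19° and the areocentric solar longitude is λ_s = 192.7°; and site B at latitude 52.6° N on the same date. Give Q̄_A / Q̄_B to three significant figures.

Q̄_A / Q̄_B ≈ 2.04

— Configuration A (φ=-11.8°):
sin δ = sin 25.19° × sin 192.7° = -0.09357, so δ = -5.369°.
cos H₀ = −tan(-11.8°) tan(-5.369°) = -0.0196, H₀ = 1.5904 rad.
Bracket: H₀ sin φ sin δ + cos φ cos δ sin H₀ = 1.5904×-0.20450×-0.09357 + 0.97887×0.99561×0.99981 = 0.030432 + 0.974388 = 1.004820.
Q̄ = (S₀/π) × [bracket] = (589/π) × 1.004820 = 188.39 W/m².
— Configuration B (φ=+52.6°):
cos H₀ = −tan(+52.6°) tan(-5.369°) = 0.1229, H₀ = 1.4476 rad.
Bracket: H₀ sin φ sin δ + cos φ cos δ sin H₀ = 1.4476×0.79441×-0.09357 + 0.60738×0.99561×0.99242 = -0.107604 + 0.600130 = 0.492526.
Q̄ = (S₀/π) × [bracket] = (589/π) × 0.492526 = 92.341 W/m².
Ratio Q̄_A / Q̄_B = 188.39 / 92.341 = 2.040.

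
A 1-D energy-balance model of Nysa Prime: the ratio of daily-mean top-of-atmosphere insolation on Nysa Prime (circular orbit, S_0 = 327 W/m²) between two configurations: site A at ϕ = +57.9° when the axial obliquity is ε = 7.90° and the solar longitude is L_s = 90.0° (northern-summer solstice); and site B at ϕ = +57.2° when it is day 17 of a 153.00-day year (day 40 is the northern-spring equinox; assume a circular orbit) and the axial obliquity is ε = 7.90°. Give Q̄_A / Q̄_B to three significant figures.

— Configuration A (ϕ=+57.9°):
Solar declination: sin δ = sin ε · sin L_s = sin 7.90° × sin 90.0° = 0.13744, so δ = +7.900°.
cos h₀ = −tan(+57.9°) tan(+7.900°) = -0.2212, h₀ = 1.7938 rad.
Bracket: h₀ sin ϕ sin δ + cos ϕ cos δ sin h₀ = 1.7938×0.84712×0.13744 + 0.53140×0.99051×0.97523 = 0.208849 + 0.513319 = 0.722168.
Q̄ = (S_0/π) × [bracket] = (327/π) × 0.722168 = 75.169 W/m².
— Configuration B (ϕ=+57.2°):
Solar longitude: L_s = 360° × (17 − 40)/153.00 = -54.118°, i.e. -54.118° + 360° = 305.882°.
sin δ = sin 7.90° × sin 305.882° = -0.11136, so δ = -6.394°.
cos h₀ = −tan(+57.2°) tan(-6.394°) = 0.1739, h₀ = 1.3960 rad.
Bracket: h₀ sin ϕ sin δ + cos ϕ cos δ sin h₀ = 1.3960×0.84057×-0.11136 + 0.54171×0.99378×0.98477 = -0.130674 + 0.530142 = 0.399468.
Q̄ = (S_0/π) × [bracket] = (327/π) × 0.399468 = 41.580 W/m².
Ratio Q̄_A / Q̄_B = 75.169 / 41.580 = 1.808.

Q̄_A / Q̄_B ≈ 1.81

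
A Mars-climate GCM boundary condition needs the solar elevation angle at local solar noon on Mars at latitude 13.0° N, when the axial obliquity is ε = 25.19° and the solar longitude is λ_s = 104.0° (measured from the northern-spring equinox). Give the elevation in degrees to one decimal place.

78.6°

Solar declination: sin δ = sin ε · sin λ_s = sin 25.19° × sin 104.0° = 0.41298, so δ = +24.392°.
At local noon the hour angle is zero, so the zenith angle equals |φ − δ| = |+13.0° − (+24.392°)| = 11.392°.
Elevation = 90° − 11.392° = 78.6°.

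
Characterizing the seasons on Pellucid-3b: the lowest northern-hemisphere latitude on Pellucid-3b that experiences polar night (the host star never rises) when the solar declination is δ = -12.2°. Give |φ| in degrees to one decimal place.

|φ| = 77.8°

Polar night requires cos H₀ = −tan φ tan δ ≥ 1, i.e. tan φ tan δ ≤ −1.
The boundary is |tan φ| · |tan δ| = 1, so |φ| = 90° − |δ| = 90° − 12.2° = 77.8° in the northern hemisphere.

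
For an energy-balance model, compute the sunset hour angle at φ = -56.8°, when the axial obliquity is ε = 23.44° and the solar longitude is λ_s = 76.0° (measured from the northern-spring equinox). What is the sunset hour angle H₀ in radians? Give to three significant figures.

H₀ = 0.877 rad

Solar declination: sin δ = sin ε · sin λ_s = sin 23.44° × sin 76.0° = 0.38597, so δ = +22.704°.
cos H₀ = −tan φ · tan δ = −tan(-56.8°) × tan(+22.704°) = 0.6394, so H₀ = 0.8771 rad = 50.25°.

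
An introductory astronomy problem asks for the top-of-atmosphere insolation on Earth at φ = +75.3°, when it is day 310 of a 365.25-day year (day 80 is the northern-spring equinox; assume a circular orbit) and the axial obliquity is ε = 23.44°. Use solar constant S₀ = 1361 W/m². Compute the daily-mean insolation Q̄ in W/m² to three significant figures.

Q̄ ≈ 0.00 W/m²

Solar longitude: λ_s = 360° × (310 − 80)/365.25 = 226.694°.
sin δ = sin 23.44° × sin 226.694° = -0.28947, so δ = -16.826°.
cos H₀ = −tan(+75.3°) tan(-16.826°) = 1.1528 ≥ 1 ⇒ polar night, H₀ = 0 and Q̄ = 0.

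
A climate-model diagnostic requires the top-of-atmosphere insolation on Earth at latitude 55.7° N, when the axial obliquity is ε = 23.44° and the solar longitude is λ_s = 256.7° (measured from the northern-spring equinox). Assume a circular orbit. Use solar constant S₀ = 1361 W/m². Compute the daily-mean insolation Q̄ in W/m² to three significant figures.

Q̄ ≈ 51.6 W/m²

Solar declination: sin δ = sin ε · sin λ_s = sin 23.44° × sin 256.7° = -0.38712, so δ = -22.775°.
cos H₀ = −tan(+55.7°) tan(-22.775°) = 0.6155, H₀ = 0.9078 rad.
Bracket: H₀ sin φ sin δ + cos φ cos δ sin H₀ = 0.9078×0.82610×-0.38712 + 0.56353×0.92203×0.78815 = -0.290314 + 0.409516 = 0.119202.
Q̄ = (S₀/π) × [bracket] = (1361/π) × 0.119202 = 51.64 W/m².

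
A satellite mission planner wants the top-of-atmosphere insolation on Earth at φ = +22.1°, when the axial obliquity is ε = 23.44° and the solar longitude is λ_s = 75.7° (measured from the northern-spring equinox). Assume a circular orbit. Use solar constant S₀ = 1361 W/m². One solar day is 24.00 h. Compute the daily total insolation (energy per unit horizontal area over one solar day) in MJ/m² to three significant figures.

41.0 MJ/m²

Solar declination: sin δ = sin ε · sin λ_s = sin 23.44° × sin 75.7° = 0.38546, so δ = +22.673°.
cos H₀ = −tan(+22.1°) tan(+22.673°) = -0.1696, H₀ = 1.7412 rad.
Bracket: H₀ sin φ sin δ + cos φ cos δ sin H₀ = 1.7412×0.37622×0.38546 + 0.92653×0.92272×0.98551 = 0.252505 + 0.842540 = 1.095045.
Q̄ = (S₀/π) × [bracket] = (1361/π) × 1.095045 = 474.40 W/m².
Daily total = Q̄ × 24.00 h × 3600 s/h = 474.40 × 24.00 × 3600 / 10⁶ = 40.99 MJ/m².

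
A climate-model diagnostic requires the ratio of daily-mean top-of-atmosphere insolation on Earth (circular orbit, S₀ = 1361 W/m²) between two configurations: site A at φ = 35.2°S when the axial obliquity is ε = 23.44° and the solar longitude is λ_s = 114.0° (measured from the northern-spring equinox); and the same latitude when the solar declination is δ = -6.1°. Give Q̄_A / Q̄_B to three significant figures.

Q̄_A / Q̄_B ≈ 0.506

— Configuration A (φ=-35.2°):
Solar declination: sin δ = sin ε · sin λ_s = sin 23.44° × sin 114.0° = 0.36340, so δ = +21.309°.
cos H₀ = −tan(-35.2°) tan(+21.309°) = 0.2752, H₀ = 1.2920 rad.
Bracket: H₀ sin φ sin δ + cos φ cos δ sin H₀ = 1.2920×-0.57643×0.36340 + 0.81714×0.93163×0.96140 = -0.270641 + 0.731887 = 0.461246.
Q̄ = (S₀/π) × [bracket] = (1361/π) × 0.461246 = 199.82 W/m².
— Configuration B (φ=-35.2°):
cos H₀ = −tan(-35.2°) tan(-6.100°) = -0.0754, H₀ = 1.6463 rad.
Bracket: H₀ sin φ sin δ + cos φ cos δ sin H₀ = 1.6463×-0.57643×-0.10626 + 0.81714×0.99434×0.99715 = 0.100838 + 0.810199 = 0.911037.
Q̄ = (S₀/π) × [bracket] = (1361/π) × 0.911037 = 394.68 W/m².
Ratio Q̄_A / Q̄_B = 199.82 / 394.68 = 0.5063.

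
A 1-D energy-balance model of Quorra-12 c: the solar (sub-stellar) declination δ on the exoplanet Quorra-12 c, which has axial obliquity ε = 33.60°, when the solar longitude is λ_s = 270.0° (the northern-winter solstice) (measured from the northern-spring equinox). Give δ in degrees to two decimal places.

sin δ = sin ε · sin λ_s = sin 33.60° × sin 270.0° = -0.553392.
δ = arcsin(-0.553392) = -33.60°.

δ = -33.60°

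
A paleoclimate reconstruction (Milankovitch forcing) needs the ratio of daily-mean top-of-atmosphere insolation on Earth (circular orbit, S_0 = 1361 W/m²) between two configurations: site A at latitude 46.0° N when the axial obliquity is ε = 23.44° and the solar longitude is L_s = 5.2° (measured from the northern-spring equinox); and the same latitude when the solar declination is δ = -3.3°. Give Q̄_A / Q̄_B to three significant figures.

Q̄_A / Q̄_B ≈ 1.17

— Configuration A (ϕ=+46.0°):
Solar declination: sin δ = sin ε · sin L_s = sin 23.44° × sin 5.2° = 0.03605, so δ = +2.066°.
cos h₀ = −tan(+46.0°) tan(+2.066°) = -0.0374, h₀ = 1.6082 rad.
Bracket: h₀ sin ϕ sin δ + cos ϕ cos δ sin h₀ = 1.6082×0.71934×0.03605 + 0.69466×0.99935×0.99930 = 0.041704 + 0.693723 = 0.735427.
Q̄ = (S_0/π) × [bracket] = (1361/π) × 0.735427 = 318.60 W/m².
— Configuration B (ϕ=+46.0°):
cos h₀ = −tan(+46.0°) tan(-3.300°) = 0.0597, h₀ = 1.5111 rad.
Bracket: h₀ sin ϕ sin δ + cos ϕ cos δ sin h₀ = 1.5111×0.71934×-0.05756 + 0.69466×0.99834×0.99822 = -0.062567 + 0.692272 = 0.629705.
Q̄ = (S_0/π) × [bracket] = (1361/π) × 0.629705 = 272.80 W/m².
Ratio Q̄_A / Q̄_B = 318.60 / 272.80 = 1.168.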